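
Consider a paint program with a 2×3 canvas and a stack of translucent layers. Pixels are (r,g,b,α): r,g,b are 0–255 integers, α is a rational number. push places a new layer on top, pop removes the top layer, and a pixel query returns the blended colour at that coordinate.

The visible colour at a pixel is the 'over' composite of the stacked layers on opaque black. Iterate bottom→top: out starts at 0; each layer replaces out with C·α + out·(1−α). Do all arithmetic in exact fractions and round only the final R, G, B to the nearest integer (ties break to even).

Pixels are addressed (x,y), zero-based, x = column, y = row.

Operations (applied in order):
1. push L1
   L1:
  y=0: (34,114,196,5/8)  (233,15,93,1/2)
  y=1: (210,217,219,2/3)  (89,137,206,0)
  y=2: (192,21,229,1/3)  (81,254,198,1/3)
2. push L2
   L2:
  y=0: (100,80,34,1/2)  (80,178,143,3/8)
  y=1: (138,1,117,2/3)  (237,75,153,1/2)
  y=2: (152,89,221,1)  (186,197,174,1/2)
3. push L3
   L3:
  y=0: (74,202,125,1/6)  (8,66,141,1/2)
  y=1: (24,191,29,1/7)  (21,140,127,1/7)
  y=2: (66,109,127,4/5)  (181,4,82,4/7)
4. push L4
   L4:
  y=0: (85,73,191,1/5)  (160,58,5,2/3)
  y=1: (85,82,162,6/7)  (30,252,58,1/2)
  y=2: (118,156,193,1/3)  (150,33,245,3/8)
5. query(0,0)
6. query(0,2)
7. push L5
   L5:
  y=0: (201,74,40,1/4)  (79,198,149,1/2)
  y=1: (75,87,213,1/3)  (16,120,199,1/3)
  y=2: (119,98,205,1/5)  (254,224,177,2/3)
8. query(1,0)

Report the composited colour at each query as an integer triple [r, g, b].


(0,0) stack=L1,L2,L3,L4; from [0,0,0]:
after L1 α=5/8: [85/4, 285/4, 245/2]
after L2 α=1/2: [485/8, 605/8, 313/4]
after L3 α=1/6: [3017/48, 1547/16, 2065/24]
after L4 α=1/5: [4037/60, 1839/20, 3211/30]
→ [67, 92, 107]

at x=0,y=2 over L1,L2,L3,L4:
after L1 α=1/3: [64, 7, 229/3]
after L2 α=1: [152, 89, 221]
after L3 α=4/5: [416/5, 105, 729/5]
after L4 α=1/3: [474/5, 122, 2423/15]
→ [95, 122, 162]

at x=1,y=0 over L1,L2,L3,L4,L5:
after L1 α=1/2: [233/2, 15/2, 93/2]
after L2 α=3/8: [1645/16, 1143/16, 1323/16]
after L3 α=1/2: [1773/32, 2199/32, 3579/32]
after L4 α=2/3: [12013/96, 5911/96, 3899/96]
after L5 α=1/2: [19597/192, 24919/192, 18203/192]
rounded: [102, 130, 95]


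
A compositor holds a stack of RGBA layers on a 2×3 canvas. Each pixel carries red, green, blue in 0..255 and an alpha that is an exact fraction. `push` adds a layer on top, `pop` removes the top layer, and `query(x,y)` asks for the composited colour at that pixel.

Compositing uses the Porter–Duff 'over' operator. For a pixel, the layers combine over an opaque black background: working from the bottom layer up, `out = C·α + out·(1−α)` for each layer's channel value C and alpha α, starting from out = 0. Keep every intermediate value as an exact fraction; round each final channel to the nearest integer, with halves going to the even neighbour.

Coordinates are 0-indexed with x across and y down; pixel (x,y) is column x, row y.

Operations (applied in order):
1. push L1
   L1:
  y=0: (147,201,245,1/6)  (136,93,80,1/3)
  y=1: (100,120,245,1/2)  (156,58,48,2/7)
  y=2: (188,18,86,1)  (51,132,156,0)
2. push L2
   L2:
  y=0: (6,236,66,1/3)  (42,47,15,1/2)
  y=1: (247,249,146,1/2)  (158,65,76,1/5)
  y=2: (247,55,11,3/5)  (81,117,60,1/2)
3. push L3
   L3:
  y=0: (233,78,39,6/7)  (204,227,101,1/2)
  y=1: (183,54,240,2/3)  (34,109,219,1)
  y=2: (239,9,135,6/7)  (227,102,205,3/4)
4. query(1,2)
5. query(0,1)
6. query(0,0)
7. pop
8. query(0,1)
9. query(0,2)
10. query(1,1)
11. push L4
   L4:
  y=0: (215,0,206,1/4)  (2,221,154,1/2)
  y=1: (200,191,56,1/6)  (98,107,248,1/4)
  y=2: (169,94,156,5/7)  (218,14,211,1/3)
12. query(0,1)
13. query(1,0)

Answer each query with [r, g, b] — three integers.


query (1,2) [L1,L2,L3] — begin 0,0,0
after L1 α=0: [0, 0, 0]
after L2 α=1/2: [81/2, 117/2, 30]
after L3 α=3/4: [1443/8, 729/8, 645/4]
= [180, 91, 161]

query (0,1) [L1,L2,L3] — begin 0,0,0
L1 α=1/2: [50, 60, 245/2]
L2 α=1/2: [297/2, 309/2, 537/4]
L3 α=2/3: [343/2, 175/2, 819/4]
= [172, 88, 205]

(0,0) stack=L1,L2,L3; from [0,0,0]:
L1 α=1/6: [49/2, 67/2, 245/6]
L2 α=1/3: [55/3, 101, 443/9]
L3 α=6/7: [607/3, 569/7, 2549/63]
→ [202, 81, 40]

(0,1) stack=L1,L2; from [0,0,0]:
L1 α=1/2: [50, 60, 245/2]
L2 α=1/2: [297/2, 309/2, 537/4]
= [148, 154, 134]

query (0,2) [L1,L2] — begin 0,0,0
L1 α=1: [188, 18, 86]
L2 α=3/5: [1117/5, 201/5, 41]
rounded: [223, 40, 41]

(1,1) stack=L1,L2; from [0,0,0]:
+L1 (α=2/7) → [312/7, 116/7, 96/7]
+L2 (α=1/5) → [2354/35, 919/35, 916/35]
= [67, 26, 26]

at x=0,y=1 over L1,L2,L4:
L1 α=1/2: [50, 60, 245/2]
L2 α=1/2: [297/2, 309/2, 537/4]
L4 α=1/6: [1885/12, 1927/12, 2909/24]
→ [157, 161, 121]

query (1,0) [L1,L2,L4] — begin 0,0,0
L1 α=1/3: [136/3, 31, 80/3]
L2 α=1/2: [131/3, 39, 125/6]
L4 α=1/2: [137/6, 130, 1049/12]
rounded: [23, 130, 87]


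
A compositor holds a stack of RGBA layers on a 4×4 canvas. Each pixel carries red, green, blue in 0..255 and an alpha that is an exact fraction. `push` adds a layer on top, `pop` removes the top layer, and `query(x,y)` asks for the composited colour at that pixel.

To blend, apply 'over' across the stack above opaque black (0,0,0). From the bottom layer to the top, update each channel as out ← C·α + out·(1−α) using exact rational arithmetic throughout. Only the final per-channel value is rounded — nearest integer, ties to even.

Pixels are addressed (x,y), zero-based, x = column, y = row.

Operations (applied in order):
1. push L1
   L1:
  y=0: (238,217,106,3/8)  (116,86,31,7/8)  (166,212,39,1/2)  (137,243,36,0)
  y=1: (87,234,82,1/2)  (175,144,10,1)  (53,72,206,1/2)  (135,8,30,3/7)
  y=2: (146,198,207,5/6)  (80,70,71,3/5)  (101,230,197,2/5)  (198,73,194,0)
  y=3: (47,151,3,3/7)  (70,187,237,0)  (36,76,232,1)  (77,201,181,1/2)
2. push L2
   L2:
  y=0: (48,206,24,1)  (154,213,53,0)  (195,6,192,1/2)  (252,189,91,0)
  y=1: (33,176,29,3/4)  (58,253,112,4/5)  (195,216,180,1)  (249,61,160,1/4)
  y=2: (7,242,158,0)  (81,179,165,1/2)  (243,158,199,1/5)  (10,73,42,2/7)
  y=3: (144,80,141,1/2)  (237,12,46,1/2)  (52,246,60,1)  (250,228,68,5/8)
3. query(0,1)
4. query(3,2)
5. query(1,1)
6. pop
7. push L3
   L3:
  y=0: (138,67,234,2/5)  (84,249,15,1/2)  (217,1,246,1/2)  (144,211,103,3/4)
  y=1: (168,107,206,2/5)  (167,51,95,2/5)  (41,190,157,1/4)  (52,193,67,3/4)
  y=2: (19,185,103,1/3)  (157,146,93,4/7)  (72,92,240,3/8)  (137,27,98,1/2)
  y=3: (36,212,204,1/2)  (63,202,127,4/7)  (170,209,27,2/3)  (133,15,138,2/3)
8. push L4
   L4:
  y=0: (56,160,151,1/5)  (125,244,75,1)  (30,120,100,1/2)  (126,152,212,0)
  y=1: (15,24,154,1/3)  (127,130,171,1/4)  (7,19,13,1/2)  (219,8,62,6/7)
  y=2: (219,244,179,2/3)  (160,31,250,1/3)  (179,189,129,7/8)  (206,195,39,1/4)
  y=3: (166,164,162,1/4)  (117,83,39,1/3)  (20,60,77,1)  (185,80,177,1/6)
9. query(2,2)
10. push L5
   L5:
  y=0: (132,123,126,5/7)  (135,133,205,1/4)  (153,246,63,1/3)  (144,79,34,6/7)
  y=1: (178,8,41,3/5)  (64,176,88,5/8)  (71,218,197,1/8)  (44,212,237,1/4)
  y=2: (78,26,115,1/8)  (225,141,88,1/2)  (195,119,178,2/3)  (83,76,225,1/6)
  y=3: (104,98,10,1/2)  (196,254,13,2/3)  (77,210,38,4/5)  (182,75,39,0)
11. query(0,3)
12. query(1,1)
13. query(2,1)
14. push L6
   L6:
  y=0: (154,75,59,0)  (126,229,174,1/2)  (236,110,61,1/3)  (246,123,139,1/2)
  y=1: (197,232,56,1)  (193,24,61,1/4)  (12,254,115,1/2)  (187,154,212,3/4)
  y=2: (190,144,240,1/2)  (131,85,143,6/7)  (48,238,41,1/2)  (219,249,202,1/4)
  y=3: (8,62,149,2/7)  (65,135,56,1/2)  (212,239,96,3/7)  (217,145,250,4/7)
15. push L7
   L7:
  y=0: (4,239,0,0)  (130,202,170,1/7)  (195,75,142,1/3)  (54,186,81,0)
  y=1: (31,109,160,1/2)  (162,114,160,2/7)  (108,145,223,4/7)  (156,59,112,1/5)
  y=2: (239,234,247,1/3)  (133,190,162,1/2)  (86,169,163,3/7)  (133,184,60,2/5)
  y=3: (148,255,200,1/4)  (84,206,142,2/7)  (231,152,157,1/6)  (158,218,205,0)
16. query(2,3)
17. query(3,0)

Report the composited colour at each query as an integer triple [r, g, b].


query (0,1) [L1,L2] — begin 0,0,0
+L1 (α=1/2) → [87/2, 117, 41]
+L2 (α=3/4) → [285/8, 645/4, 32]
rounded: [36, 161, 32]

at x=3,y=2 over L1,L2:
after L1 α=0: [0, 0, 0]
after L2 α=2/7: [20/7, 146/7, 12]
→ [3, 21, 12]

(1,1) stack=L1,L2; from [0,0,0]:
L1 α=1: [175, 144, 10]
L2 α=4/5: [407/5, 1156/5, 458/5]
rounded: [81, 231, 92]

(2,2) stack=L1,L3,L4; from [0,0,0]:
L1 α=2/5: [202/5, 92, 394/5]
L3 α=3/8: [209/4, 92, 557/4]
L4 α=7/8: [5221/32, 1415/8, 4169/32]
rounded: [163, 177, 130]

query (0,3) [L1,L3,L4,L5] — begin 0,0,0
L1 α=3/7: [141/7, 453/7, 9/7]
L3 α=1/2: [393/14, 1937/14, 1437/14]
L4 α=1/4: [3503/56, 8107/56, 6579/56]
L5 α=1/2: [9327/112, 13595/112, 7139/112]
→ [83, 121, 64]

(1,1) stack=L1,L3,L4,L5; from [0,0,0]:
after L1 α=1: [175, 144, 10]
after L3 α=2/5: [859/5, 534/5, 44]
after L4 α=1/4: [803/5, 563/5, 303/4]
after L5 α=5/8: [4009/40, 6089/40, 2669/32]
rounded: [100, 152, 83]

at x=2,y=1 over L1,L3,L4,L5:
+L1 (α=1/2) → [53/2, 36, 103]
+L3 (α=1/4) → [241/8, 149/2, 233/2]
+L4 (α=1/2) → [297/16, 187/4, 259/4]
+L5 (α=1/8) → [3215/128, 2181/32, 2601/32]
→ [25, 68, 81]

at x=2,y=3 over L1,L3,L4,L5,L6,L7:
after L1 α=1: [36, 76, 232]
after L3 α=2/3: [376/3, 494/3, 286/3]
after L4 α=1: [20, 60, 77]
after L5 α=4/5: [328/5, 180, 229/5]
after L6 α=3/7: [4492/35, 1437/7, 2356/35]
after L7 α=1/6: [6109/42, 8249/42, 3455/42]
= [145, 196, 82]

at x=3,y=0 over L1,L3,L4,L5,L6,L7:
L1 α=0: [0, 0, 0]
L3 α=3/4: [108, 633/4, 309/4]
L4 α=0: [108, 633/4, 309/4]
L5 α=6/7: [972/7, 2529/28, 1125/28]
L6 α=1/2: [1347/7, 5973/56, 5017/56]
L7 α=0: [1347/7, 5973/56, 5017/56]
= [192, 107, 90]


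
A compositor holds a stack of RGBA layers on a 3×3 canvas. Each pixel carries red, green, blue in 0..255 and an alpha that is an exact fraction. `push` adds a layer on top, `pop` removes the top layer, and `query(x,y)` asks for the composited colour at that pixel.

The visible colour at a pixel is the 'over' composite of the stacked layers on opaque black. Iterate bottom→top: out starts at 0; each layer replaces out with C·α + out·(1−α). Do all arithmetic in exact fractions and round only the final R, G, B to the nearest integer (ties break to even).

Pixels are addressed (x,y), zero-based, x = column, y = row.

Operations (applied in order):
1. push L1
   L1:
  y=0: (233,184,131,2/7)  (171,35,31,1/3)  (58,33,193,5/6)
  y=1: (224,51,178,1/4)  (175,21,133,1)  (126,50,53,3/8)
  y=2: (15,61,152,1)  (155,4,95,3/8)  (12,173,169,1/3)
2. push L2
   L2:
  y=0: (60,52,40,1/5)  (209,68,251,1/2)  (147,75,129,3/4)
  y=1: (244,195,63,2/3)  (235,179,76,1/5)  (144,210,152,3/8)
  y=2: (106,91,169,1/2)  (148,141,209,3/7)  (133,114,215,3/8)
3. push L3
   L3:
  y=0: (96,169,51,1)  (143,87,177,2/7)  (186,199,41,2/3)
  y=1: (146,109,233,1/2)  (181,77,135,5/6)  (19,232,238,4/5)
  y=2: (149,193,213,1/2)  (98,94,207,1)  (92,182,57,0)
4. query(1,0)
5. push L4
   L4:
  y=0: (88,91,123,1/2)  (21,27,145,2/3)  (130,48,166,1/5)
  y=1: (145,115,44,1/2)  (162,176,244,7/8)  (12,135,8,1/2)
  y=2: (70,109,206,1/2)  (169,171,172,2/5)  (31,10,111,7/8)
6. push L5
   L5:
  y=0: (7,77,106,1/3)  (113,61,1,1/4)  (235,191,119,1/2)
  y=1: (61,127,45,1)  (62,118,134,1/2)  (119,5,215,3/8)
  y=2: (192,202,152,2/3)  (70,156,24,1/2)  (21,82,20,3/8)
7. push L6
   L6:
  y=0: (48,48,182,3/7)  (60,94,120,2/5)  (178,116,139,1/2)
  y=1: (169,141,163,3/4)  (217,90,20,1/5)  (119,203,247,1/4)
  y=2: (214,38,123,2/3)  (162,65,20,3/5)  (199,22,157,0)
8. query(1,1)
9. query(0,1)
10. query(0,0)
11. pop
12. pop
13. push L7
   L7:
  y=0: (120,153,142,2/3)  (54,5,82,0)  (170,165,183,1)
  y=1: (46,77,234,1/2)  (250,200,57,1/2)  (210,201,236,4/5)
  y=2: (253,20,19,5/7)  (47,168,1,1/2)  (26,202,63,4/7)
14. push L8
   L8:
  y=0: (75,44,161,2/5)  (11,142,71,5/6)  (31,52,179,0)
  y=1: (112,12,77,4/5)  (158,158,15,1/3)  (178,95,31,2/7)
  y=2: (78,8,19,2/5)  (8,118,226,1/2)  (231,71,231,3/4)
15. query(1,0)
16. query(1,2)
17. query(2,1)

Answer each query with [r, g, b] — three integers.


at x=1,y=0 over L1,L2,L3:
+L1 (α=1/3) → [57, 35/3, 31/3]
+L2 (α=1/2) → [133, 239/6, 392/3]
+L3 (α=2/7) → [951/7, 2239/42, 3022/21]
= [136, 53, 144]

(1,1) stack=L1,L2,L3,L4,L5,L6; from [0,0,0]:
after L1 α=1: [175, 21, 133]
after L2 α=1/5: [187, 263/5, 608/5]
after L3 α=5/6: [182, 1094/15, 3983/30]
after L4 α=7/8: [329/2, 9787/60, 55223/240]
after L5 α=1/2: [453/4, 16867/120, 87383/480]
after L6 α=1/5: [134, 19567/150, 89783/600]
rounded: [134, 130, 150]

at x=0,y=1 over L1,L2,L3,L4,L5,L6:
after L1 α=1/4: [56, 51/4, 89/2]
after L2 α=2/3: [544/3, 537/4, 341/6]
after L3 α=1/2: [491/3, 973/8, 1739/12]
after L4 α=1/2: [463/3, 1893/16, 2267/24]
after L5 α=1: [61, 127, 45]
after L6 α=3/4: [142, 275/2, 267/2]
rounded: [142, 138, 134]

at x=0,y=0 over L1,L2,L3,L4,L5,L6:
L1 α=2/7: [466/7, 368/7, 262/7]
L2 α=1/5: [2284/35, 1836/35, 1328/35]
L3 α=1: [96, 169, 51]
L4 α=1/2: [92, 130, 87]
L5 α=1/3: [191/3, 337/3, 280/3]
L6 α=3/7: [1196/21, 1780/21, 394/3]
= [57, 85, 131]

(1,0) stack=L1,L2,L3,L4,L7,L8; from [0,0,0]:
+L1 (α=1/3) → [57, 35/3, 31/3]
+L2 (α=1/2) → [133, 239/6, 392/3]
+L3 (α=2/7) → [951/7, 2239/42, 3022/21]
+L4 (α=2/3) → [415/7, 4507/126, 9112/63]
+L7 (α=0) → [415/7, 4507/126, 9112/63]
+L8 (α=5/6) → [400/21, 93967/756, 31477/378]
→ [19, 124, 83]

at x=1,y=2 over L1,L2,L3,L4,L7,L8:
+L1 (α=3/8) → [465/8, 3/2, 285/8]
+L2 (α=3/7) → [1353/14, 429/7, 1539/14]
+L3 (α=1) → [98, 94, 207]
+L4 (α=2/5) → [632/5, 624/5, 193]
+L7 (α=1/2) → [867/10, 732/5, 97]
+L8 (α=1/2) → [947/20, 661/5, 323/2]
→ [47, 132, 162]

at x=2,y=1 over L1,L2,L3,L4,L7,L8:
+L1 (α=3/8) → [189/4, 75/4, 159/8]
+L2 (α=3/8) → [2673/32, 2895/32, 4443/64]
+L3 (α=4/5) → [1021/32, 32591/160, 65371/320]
+L4 (α=1/2) → [1405/64, 54191/320, 67931/640]
+L7 (α=4/5) → [11033/64, 311471/1600, 672091/3200]
+L8 (α=2/7) → [77949/448, 372271/2240, 711771/4480]
rounded: [174, 166, 159]


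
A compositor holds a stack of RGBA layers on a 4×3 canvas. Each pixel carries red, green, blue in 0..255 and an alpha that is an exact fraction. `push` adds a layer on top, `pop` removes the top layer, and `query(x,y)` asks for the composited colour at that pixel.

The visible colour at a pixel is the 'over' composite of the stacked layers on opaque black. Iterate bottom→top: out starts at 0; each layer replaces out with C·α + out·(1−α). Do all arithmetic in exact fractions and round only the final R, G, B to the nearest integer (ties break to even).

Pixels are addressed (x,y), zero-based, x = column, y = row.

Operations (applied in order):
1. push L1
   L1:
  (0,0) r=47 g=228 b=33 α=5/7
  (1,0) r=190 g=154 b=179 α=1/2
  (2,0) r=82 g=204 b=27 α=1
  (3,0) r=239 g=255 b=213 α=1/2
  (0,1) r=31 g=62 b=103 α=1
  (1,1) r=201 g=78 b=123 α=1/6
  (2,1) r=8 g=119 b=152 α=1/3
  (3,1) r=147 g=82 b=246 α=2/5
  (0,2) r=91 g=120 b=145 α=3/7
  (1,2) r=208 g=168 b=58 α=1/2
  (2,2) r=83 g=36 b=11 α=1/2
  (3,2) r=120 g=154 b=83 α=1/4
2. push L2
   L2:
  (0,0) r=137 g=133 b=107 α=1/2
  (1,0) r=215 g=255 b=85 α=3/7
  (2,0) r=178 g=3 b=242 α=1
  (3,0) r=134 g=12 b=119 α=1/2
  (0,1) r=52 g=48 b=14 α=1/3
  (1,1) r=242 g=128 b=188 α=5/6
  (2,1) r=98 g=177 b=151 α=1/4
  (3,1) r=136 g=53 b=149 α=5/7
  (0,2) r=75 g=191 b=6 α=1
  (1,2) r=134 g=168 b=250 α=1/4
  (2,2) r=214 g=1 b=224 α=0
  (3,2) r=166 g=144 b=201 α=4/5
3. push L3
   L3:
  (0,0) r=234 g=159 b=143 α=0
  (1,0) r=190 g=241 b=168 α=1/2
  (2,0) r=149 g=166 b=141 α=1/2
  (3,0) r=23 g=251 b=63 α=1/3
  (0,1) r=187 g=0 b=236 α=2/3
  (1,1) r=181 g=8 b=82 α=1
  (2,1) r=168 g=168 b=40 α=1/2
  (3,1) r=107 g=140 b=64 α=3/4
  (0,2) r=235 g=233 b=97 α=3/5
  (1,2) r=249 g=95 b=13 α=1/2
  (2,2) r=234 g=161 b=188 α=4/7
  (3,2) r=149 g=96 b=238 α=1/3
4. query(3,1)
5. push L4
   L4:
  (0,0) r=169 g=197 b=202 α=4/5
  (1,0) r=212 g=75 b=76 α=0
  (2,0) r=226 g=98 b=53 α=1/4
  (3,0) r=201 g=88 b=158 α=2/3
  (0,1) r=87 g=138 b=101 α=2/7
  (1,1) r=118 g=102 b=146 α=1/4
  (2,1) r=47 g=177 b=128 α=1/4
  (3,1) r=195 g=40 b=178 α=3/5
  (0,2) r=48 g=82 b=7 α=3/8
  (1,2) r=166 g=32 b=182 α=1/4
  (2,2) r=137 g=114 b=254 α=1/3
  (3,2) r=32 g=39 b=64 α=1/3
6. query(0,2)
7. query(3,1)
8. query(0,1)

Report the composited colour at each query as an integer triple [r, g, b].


(3,1) stack=L1,L2,L3; from [0,0,0]:
L1 α=2/5: [294/5, 164/5, 492/5]
L2 α=5/7: [3988/35, 1653/35, 4709/35]
L3 α=3/4: [15223/140, 16353/140, 11429/140]
= [109, 117, 82]

at x=0,y=2 over L1,L2,L3,L4:
after L1 α=3/7: [39, 360/7, 435/7]
after L2 α=1: [75, 191, 6]
after L3 α=3/5: [171, 1081/5, 303/5]
after L4 α=3/8: [999/8, 1327/8, 81/2]
rounded: [125, 166, 40]

(3,1) stack=L1,L2,L3,L4; from [0,0,0]:
+L1 (α=2/5) → [294/5, 164/5, 492/5]
+L2 (α=5/7) → [3988/35, 1653/35, 4709/35]
+L3 (α=3/4) → [15223/140, 16353/140, 11429/140]
+L4 (α=3/5) → [56173/350, 24753/350, 48809/350]
→ [160, 71, 139]

query (0,1) [L1,L2,L3,L4] — begin 0,0,0
L1 α=1: [31, 62, 103]
L2 α=1/3: [38, 172/3, 220/3]
L3 α=2/3: [412/3, 172/9, 1636/9]
L4 α=2/7: [2582/21, 3344/63, 9998/63]
rounded: [123, 53, 159]


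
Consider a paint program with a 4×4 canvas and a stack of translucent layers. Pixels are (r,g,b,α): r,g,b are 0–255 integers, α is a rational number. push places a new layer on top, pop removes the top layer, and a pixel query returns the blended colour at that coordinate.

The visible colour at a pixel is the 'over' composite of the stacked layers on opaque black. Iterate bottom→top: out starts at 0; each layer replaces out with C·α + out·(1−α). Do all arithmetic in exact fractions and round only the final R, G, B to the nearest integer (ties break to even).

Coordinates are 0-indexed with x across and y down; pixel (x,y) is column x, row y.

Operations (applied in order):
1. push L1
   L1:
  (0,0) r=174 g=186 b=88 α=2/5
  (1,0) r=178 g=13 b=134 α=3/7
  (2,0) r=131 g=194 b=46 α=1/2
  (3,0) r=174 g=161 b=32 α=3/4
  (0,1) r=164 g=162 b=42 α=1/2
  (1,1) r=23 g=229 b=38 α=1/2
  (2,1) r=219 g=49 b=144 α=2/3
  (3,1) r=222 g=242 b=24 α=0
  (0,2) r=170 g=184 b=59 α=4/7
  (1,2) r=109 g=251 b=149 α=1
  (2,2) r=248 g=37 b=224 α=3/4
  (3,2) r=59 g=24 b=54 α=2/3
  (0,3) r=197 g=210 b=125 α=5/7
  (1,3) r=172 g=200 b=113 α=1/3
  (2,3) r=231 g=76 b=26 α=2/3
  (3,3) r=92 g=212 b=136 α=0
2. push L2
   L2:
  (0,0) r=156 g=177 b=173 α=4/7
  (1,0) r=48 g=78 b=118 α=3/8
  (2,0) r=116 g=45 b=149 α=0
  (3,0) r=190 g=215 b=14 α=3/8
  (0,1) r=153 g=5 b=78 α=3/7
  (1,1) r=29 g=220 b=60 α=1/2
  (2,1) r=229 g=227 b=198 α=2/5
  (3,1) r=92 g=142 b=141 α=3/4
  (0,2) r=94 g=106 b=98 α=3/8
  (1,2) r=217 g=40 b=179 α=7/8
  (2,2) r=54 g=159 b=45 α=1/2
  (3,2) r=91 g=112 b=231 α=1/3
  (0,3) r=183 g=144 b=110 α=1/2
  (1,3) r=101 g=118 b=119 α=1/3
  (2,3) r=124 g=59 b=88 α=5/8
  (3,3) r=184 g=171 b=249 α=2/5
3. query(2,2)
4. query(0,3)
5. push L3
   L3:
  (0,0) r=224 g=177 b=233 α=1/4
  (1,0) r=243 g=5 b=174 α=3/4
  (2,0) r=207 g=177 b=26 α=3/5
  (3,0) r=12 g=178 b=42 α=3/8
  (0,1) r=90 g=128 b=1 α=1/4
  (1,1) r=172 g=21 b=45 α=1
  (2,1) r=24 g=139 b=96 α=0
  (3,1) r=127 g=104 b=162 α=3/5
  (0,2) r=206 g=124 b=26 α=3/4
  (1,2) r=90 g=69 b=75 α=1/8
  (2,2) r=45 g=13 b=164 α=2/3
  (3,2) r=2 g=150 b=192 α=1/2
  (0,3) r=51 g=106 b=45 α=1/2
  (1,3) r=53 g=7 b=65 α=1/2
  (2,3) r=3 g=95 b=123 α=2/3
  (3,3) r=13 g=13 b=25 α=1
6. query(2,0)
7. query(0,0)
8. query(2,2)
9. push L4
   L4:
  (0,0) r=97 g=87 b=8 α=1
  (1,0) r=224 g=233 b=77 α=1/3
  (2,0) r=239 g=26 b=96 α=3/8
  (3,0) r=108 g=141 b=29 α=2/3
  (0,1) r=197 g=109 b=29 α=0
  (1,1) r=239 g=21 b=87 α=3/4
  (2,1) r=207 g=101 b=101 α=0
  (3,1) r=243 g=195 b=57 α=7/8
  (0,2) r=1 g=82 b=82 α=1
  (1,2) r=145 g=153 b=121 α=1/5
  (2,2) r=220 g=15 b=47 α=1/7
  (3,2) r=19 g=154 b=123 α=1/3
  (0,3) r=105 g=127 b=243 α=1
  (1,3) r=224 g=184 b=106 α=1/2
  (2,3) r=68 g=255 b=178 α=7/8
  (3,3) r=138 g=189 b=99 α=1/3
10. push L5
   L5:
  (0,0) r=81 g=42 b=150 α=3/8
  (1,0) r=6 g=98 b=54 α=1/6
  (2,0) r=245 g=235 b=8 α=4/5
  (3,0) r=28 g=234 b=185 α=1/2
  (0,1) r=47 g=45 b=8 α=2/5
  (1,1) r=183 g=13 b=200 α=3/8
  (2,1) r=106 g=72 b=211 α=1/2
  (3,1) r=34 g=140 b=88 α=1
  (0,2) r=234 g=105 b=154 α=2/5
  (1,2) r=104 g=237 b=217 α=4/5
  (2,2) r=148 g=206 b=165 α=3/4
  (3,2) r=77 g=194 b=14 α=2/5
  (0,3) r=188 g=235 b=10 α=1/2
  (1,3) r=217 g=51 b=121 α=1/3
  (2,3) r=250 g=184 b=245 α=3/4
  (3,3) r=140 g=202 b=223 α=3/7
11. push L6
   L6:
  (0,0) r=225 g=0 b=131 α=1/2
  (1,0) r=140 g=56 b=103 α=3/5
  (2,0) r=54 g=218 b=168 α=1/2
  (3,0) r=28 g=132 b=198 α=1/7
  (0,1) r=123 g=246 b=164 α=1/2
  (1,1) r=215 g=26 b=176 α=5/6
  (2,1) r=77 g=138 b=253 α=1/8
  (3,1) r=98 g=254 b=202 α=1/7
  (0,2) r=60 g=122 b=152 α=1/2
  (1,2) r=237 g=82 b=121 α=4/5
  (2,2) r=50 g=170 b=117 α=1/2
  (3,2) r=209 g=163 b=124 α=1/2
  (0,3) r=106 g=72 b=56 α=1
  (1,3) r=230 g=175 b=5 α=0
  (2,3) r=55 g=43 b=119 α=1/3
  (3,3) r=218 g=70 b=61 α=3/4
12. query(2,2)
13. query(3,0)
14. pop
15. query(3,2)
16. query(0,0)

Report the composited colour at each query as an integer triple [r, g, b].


query (2,2) [L1,L2] — begin 0,0,0
after L1 α=3/4: [186, 111/4, 168]
after L2 α=1/2: [120, 747/8, 213/2]
= [120, 93, 106]

(0,3) stack=L1,L2; from [0,0,0]:
L1 α=5/7: [985/7, 150, 625/7]
L2 α=1/2: [1133/7, 147, 1395/14]
rounded: [162, 147, 100]

at x=2,y=0 over L1,L2,L3:
+L1 (α=1/2) → [131/2, 97, 23]
+L2 (α=0) → [131/2, 97, 23]
+L3 (α=3/5) → [752/5, 145, 124/5]
→ [150, 145, 25]

query (0,0) [L1,L2,L3] — begin 0,0,0
+L1 (α=2/5) → [348/5, 372/5, 176/5]
+L2 (α=4/7) → [4164/35, 4656/35, 3988/35]
+L3 (α=1/4) → [5083/35, 20163/140, 20119/140]
= [145, 144, 144]

at x=2,y=2 over L1,L2,L3:
L1 α=3/4: [186, 111/4, 168]
L2 α=1/2: [120, 747/8, 213/2]
L3 α=2/3: [70, 955/24, 869/6]
rounded: [70, 40, 145]

at x=2,y=2 over L1,L2,L3,L4,L5,L6:
+L1 (α=3/4) → [186, 111/4, 168]
+L2 (α=1/2) → [120, 747/8, 213/2]
+L3 (α=2/3) → [70, 955/24, 869/6]
+L4 (α=1/7) → [640/7, 145/4, 916/7]
+L5 (α=3/4) → [937/7, 2617/16, 4381/28]
+L6 (α=1/2) → [1287/14, 5337/32, 7657/56]
= [92, 167, 137]

(3,0) stack=L1,L2,L3,L4,L5,L6; from [0,0,0]:
after L1 α=3/4: [261/2, 483/4, 24]
after L2 α=3/8: [2445/16, 4995/32, 81/4]
after L3 α=3/8: [12801/128, 42063/256, 909/32]
after L4 α=2/3: [13483/128, 38085/256, 2765/96]
after L5 α=1/2: [17067/256, 97989/512, 20525/192]
after L6 α=1/7: [54785/896, 327759/1792, 26861/224]
= [61, 183, 120]

query (3,2) [L1,L2,L3,L4,L5] — begin 0,0,0
+L1 (α=2/3) → [118/3, 16, 36]
+L2 (α=1/3) → [509/9, 48, 101]
+L3 (α=1/2) → [527/18, 99, 293/2]
+L4 (α=1/3) → [698/27, 352/3, 416/3]
+L5 (α=2/5) → [2084/45, 148, 444/5]
= [46, 148, 89]

at x=0,y=0 over L1,L2,L3,L4,L5:
+L1 (α=2/5) → [348/5, 372/5, 176/5]
+L2 (α=4/7) → [4164/35, 4656/35, 3988/35]
+L3 (α=1/4) → [5083/35, 20163/140, 20119/140]
+L4 (α=1) → [97, 87, 8]
+L5 (α=3/8) → [91, 561/8, 245/4]
= [91, 70, 61]


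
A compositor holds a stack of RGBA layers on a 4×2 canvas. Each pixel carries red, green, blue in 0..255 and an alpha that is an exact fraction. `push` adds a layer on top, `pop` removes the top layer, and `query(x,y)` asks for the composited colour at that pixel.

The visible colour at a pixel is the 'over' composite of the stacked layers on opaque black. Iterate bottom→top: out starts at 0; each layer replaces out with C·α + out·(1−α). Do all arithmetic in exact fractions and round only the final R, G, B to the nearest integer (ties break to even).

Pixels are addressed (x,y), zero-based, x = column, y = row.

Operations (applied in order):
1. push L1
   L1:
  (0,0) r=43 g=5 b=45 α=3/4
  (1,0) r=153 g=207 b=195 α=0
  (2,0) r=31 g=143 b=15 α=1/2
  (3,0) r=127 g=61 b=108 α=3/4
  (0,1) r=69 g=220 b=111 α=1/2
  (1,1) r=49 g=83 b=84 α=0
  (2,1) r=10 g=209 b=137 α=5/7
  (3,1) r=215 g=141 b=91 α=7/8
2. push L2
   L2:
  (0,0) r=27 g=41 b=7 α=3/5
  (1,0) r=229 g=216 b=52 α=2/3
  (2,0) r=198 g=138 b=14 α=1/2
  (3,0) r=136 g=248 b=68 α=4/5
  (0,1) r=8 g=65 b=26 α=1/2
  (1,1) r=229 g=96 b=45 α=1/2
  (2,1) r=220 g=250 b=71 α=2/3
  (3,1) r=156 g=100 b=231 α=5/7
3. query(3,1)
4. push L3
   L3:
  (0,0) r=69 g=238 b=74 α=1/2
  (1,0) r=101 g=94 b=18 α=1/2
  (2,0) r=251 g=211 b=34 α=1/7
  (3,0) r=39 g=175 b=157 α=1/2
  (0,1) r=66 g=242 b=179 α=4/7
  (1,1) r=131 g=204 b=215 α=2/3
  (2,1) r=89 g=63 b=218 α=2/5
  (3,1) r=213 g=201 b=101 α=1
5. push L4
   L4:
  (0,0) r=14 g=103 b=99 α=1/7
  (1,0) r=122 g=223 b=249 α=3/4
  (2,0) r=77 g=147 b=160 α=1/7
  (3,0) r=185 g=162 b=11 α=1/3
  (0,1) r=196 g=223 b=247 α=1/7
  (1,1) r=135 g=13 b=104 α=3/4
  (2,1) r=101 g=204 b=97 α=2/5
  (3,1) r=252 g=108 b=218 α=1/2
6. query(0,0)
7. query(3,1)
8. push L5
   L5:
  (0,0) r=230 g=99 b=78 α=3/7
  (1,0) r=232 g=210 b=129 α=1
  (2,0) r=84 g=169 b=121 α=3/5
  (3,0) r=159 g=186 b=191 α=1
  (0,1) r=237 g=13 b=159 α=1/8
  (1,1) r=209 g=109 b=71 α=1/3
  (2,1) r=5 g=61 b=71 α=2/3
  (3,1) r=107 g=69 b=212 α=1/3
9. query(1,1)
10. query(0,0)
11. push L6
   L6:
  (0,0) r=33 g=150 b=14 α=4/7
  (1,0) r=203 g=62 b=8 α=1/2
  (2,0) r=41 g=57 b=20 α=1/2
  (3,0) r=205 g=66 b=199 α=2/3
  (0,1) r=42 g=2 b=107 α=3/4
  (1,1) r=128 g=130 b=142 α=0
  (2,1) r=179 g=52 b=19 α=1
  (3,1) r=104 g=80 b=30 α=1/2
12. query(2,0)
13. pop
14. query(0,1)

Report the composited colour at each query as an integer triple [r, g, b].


query (3,1) [L1,L2] — begin 0,0,0
+L1 (α=7/8) → [1505/8, 987/8, 637/8]
+L2 (α=5/7) → [4625/28, 2987/28, 751/4]
= [165, 107, 188]

(0,0) stack=L1,L2,L3,L4; from [0,0,0]:
L1 α=3/4: [129/4, 15/4, 135/4]
L2 α=3/5: [291/10, 261/10, 177/10]
L3 α=1/2: [981/20, 2641/20, 917/20]
L4 α=1/7: [3083/70, 1279/10, 3741/70]
→ [44, 128, 53]

at x=3,y=1 over L1,L2,L3,L4:
+L1 (α=7/8) → [1505/8, 987/8, 637/8]
+L2 (α=5/7) → [4625/28, 2987/28, 751/4]
+L3 (α=1) → [213, 201, 101]
+L4 (α=1/2) → [465/2, 309/2, 319/2]
= [232, 154, 160]

(1,1) stack=L1,L2,L3,L4,L5; from [0,0,0]:
after L1 α=0: [0, 0, 0]
after L2 α=1/2: [229/2, 48, 45/2]
after L3 α=2/3: [251/2, 152, 905/6]
after L4 α=3/4: [1061/8, 191/4, 2777/24]
after L5 α=1/3: [1897/12, 409/6, 3629/36]
rounded: [158, 68, 101]

query (0,0) [L1,L2,L3,L4,L5] — begin 0,0,0
L1 α=3/4: [129/4, 15/4, 135/4]
L2 α=3/5: [291/10, 261/10, 177/10]
L3 α=1/2: [981/20, 2641/20, 917/20]
L4 α=1/7: [3083/70, 1279/10, 3741/70]
L5 α=3/7: [30316/245, 4043/35, 15672/245]
= [124, 116, 64]

(2,0) stack=L1,L2,L3,L4,L5,L6; from [0,0,0]:
after L1 α=1/2: [31/2, 143/2, 15/2]
after L2 α=1/2: [427/4, 419/4, 43/4]
after L3 α=1/7: [1783/14, 1679/14, 197/14]
after L4 α=1/7: [5888/49, 6066/49, 1711/49]
after L5 α=3/5: [24124/245, 7395/49, 21209/245]
after L6 α=1/2: [34169/490, 5094/49, 26109/490]
= [70, 104, 53]

query (0,1) [L1,L2,L3,L4,L5] — begin 0,0,0
L1 α=1/2: [69/2, 110, 111/2]
L2 α=1/2: [85/4, 175/2, 163/4]
L3 α=4/7: [1311/28, 2461/14, 479/4]
L4 α=1/7: [6677/98, 8944/49, 1931/14]
L5 α=1/8: [9995/112, 9035/56, 2249/16]
= [89, 161, 141]


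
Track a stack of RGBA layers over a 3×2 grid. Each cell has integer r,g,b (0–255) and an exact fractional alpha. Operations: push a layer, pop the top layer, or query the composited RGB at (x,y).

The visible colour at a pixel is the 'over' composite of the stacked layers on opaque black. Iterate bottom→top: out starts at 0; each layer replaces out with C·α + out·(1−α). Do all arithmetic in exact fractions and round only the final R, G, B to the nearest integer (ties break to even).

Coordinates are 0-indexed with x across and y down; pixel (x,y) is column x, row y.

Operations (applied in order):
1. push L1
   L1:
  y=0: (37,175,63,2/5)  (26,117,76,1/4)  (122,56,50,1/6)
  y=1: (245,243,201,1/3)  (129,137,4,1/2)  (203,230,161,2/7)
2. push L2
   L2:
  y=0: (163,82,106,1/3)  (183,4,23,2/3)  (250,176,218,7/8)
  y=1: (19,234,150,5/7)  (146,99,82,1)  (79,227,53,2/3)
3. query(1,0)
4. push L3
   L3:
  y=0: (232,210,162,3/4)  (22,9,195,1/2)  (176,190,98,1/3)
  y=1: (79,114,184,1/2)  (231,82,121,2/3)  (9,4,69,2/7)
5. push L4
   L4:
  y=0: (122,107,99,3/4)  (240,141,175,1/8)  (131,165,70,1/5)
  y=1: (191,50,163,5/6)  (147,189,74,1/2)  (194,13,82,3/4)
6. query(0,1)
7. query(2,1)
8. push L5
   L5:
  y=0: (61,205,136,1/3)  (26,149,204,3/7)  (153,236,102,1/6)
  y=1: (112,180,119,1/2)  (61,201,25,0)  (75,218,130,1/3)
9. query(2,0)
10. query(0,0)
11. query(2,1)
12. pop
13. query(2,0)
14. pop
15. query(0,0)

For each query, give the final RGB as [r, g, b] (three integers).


query (1,0) [L1,L2] — begin 0,0,0
after L1 α=1/4: [13/2, 117/4, 19]
after L2 α=2/3: [745/6, 149/12, 65/3]
→ [124, 12, 22]

at x=0,y=1 over L1,L2,L3,L4:
+L1 (α=1/3) → [245/3, 81, 67]
+L2 (α=5/7) → [775/21, 1332/7, 884/7]
+L3 (α=1/2) → [1217/21, 1065/7, 1086/7]
+L4 (α=5/6) → [10636/63, 2815/42, 6791/42]
rounded: [169, 67, 162]

at x=2,y=1 over L1,L2,L3,L4:
after L1 α=2/7: [58, 460/7, 46]
after L2 α=2/3: [72, 3638/21, 152/3]
after L3 α=2/7: [54, 18358/147, 1174/21]
after L4 α=3/4: [159, 24091/588, 1585/21]
= [159, 41, 75]

query (2,0) [L1,L2,L3,L4,L5] — begin 0,0,0
+L1 (α=1/6) → [61/3, 28/3, 25/3]
+L2 (α=7/8) → [5311/24, 931/6, 4603/24]
+L3 (α=1/3) → [7423/36, 1501/9, 5779/36]
+L4 (α=1/5) → [8602/45, 7489/45, 6409/45]
+L5 (α=1/6) → [9979/54, 9613/54, 7327/54]
= [185, 178, 136]

at x=0,y=0 over L1,L2,L3,L4,L5:
+L1 (α=2/5) → [74/5, 70, 126/5]
+L2 (α=1/3) → [321/5, 74, 782/15]
+L3 (α=3/4) → [3801/20, 176, 2018/15]
+L4 (α=3/4) → [11121/80, 497/4, 6473/60]
+L5 (α=1/3) → [13561/120, 907/6, 10553/90]
→ [113, 151, 117]

(2,1) stack=L1,L2,L3,L4,L5; from [0,0,0]:
after L1 α=2/7: [58, 460/7, 46]
after L2 α=2/3: [72, 3638/21, 152/3]
after L3 α=2/7: [54, 18358/147, 1174/21]
after L4 α=3/4: [159, 24091/588, 1585/21]
after L5 α=1/3: [131, 88183/882, 5900/63]
rounded: [131, 100, 94]

at x=2,y=0 over L1,L2,L3,L4:
+L1 (α=1/6) → [61/3, 28/3, 25/3]
+L2 (α=7/8) → [5311/24, 931/6, 4603/24]
+L3 (α=1/3) → [7423/36, 1501/9, 5779/36]
+L4 (α=1/5) → [8602/45, 7489/45, 6409/45]
rounded: [191, 166, 142]

(0,0) stack=L1,L2,L3; from [0,0,0]:
L1 α=2/5: [74/5, 70, 126/5]
L2 α=1/3: [321/5, 74, 782/15]
L3 α=3/4: [3801/20, 176, 2018/15]
= [190, 176, 135]


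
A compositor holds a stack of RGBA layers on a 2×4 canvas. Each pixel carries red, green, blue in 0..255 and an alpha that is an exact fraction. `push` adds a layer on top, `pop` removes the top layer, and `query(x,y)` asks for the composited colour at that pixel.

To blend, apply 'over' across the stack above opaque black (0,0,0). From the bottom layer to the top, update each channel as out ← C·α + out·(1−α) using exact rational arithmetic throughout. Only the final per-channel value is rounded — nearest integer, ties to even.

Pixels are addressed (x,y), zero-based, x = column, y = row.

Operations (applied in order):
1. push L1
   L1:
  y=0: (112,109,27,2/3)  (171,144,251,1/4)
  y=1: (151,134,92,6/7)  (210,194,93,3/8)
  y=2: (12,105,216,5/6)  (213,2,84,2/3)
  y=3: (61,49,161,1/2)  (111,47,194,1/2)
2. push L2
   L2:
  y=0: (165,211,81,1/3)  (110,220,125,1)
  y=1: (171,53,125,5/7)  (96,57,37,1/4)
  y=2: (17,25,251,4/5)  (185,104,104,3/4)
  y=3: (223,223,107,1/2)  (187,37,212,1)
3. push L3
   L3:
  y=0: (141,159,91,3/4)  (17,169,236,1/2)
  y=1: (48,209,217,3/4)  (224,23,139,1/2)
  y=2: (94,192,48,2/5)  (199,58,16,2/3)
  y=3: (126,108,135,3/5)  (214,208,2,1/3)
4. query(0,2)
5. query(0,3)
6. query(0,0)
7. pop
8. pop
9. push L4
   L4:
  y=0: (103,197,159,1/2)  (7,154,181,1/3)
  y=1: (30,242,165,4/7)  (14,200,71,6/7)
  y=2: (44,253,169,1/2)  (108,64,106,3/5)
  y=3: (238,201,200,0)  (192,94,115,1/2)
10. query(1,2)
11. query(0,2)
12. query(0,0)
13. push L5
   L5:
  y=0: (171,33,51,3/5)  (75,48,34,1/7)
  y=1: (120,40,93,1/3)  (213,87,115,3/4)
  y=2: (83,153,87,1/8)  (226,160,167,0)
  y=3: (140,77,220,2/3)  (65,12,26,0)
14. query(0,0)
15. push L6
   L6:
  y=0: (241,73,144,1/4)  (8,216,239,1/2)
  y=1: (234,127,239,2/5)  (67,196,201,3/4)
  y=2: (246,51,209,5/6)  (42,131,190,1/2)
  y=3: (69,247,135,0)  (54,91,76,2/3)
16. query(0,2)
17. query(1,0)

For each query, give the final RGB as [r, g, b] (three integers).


at x=0,y=2 over L1,L2,L3:
+L1 (α=5/6) → [10, 175/2, 180]
+L2 (α=4/5) → [78/5, 75/2, 1184/5]
+L3 (α=2/5) → [1174/25, 993/10, 4032/25]
→ [47, 99, 161]

(0,3) stack=L1,L2,L3; from [0,0,0]:
+L1 (α=1/2) → [61/2, 49/2, 161/2]
+L2 (α=1/2) → [507/4, 495/4, 375/4]
+L3 (α=3/5) → [1263/10, 1143/10, 237/2]
rounded: [126, 114, 118]

at x=0,y=0 over L1,L2,L3:
+L1 (α=2/3) → [224/3, 218/3, 18]
+L2 (α=1/3) → [943/9, 1069/9, 39]
+L3 (α=3/4) → [2375/18, 2681/18, 78]
= [132, 149, 78]

at x=1,y=2 over L1,L4:
+L1 (α=2/3) → [142, 4/3, 56]
+L4 (α=3/5) → [608/5, 584/15, 86]
= [122, 39, 86]

(0,2) stack=L1,L4; from [0,0,0]:
after L1 α=5/6: [10, 175/2, 180]
after L4 α=1/2: [27, 681/4, 349/2]
= [27, 170, 174]

(0,0) stack=L1,L4; from [0,0,0]:
L1 α=2/3: [224/3, 218/3, 18]
L4 α=1/2: [533/6, 809/6, 177/2]
rounded: [89, 135, 88]

at x=0,y=0 over L1,L4,L5:
after L1 α=2/3: [224/3, 218/3, 18]
after L4 α=1/2: [533/6, 809/6, 177/2]
after L5 α=3/5: [2072/15, 1106/15, 66]
rounded: [138, 74, 66]

query (0,2) [L1,L4,L5,L6] — begin 0,0,0
L1 α=5/6: [10, 175/2, 180]
L4 α=1/2: [27, 681/4, 349/2]
L5 α=1/8: [34, 5379/32, 2617/16]
L6 α=5/6: [632/3, 4513/64, 19337/96]
rounded: [211, 71, 201]

query (1,0) [L1,L4,L5,L6] — begin 0,0,0
+L1 (α=1/4) → [171/4, 36, 251/4]
+L4 (α=1/3) → [185/6, 226/3, 613/6]
+L5 (α=1/7) → [260/7, 500/7, 647/7]
+L6 (α=1/2) → [158/7, 1006/7, 1160/7]
→ [23, 144, 166]


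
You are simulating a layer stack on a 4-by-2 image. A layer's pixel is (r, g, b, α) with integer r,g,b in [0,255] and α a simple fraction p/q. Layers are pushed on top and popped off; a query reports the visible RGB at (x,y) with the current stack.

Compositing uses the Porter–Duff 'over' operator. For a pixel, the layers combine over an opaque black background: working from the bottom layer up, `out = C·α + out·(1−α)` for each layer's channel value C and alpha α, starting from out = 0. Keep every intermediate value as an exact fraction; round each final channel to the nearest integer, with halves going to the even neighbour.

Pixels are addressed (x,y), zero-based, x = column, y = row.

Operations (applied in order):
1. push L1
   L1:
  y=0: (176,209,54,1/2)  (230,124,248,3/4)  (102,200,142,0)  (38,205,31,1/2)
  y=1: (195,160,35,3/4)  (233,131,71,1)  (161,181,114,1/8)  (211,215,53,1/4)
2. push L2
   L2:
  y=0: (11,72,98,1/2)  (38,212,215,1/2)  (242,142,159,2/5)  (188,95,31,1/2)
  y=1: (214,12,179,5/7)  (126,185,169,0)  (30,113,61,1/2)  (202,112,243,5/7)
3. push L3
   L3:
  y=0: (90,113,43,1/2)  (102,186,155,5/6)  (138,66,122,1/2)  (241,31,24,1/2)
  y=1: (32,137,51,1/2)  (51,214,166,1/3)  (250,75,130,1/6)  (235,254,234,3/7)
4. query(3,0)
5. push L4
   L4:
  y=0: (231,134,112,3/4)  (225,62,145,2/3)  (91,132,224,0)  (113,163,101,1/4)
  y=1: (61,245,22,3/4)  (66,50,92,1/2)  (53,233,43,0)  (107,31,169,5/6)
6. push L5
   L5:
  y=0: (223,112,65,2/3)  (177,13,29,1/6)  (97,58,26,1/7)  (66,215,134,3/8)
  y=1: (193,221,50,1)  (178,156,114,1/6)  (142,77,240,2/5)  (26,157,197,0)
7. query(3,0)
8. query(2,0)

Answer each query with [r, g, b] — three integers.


(3,0) stack=L1,L2,L3; from [0,0,0]:
L1 α=1/2: [19, 205/2, 31/2]
L2 α=1/2: [207/2, 395/4, 93/4]
L3 α=1/2: [689/4, 519/8, 189/8]
= [172, 65, 24]

at x=3,y=0 over L1,L2,L3,L4,L5:
after L1 α=1/2: [19, 205/2, 31/2]
after L2 α=1/2: [207/2, 395/4, 93/4]
after L3 α=1/2: [689/4, 519/8, 189/8]
after L4 α=1/4: [2519/16, 2861/32, 1375/32]
after L5 α=3/8: [15763/128, 34945/256, 19739/256]
= [123, 137, 77]

query (2,0) [L1,L2,L3,L4,L5] — begin 0,0,0
after L1 α=0: [0, 0, 0]
after L2 α=2/5: [484/5, 284/5, 318/5]
after L3 α=1/2: [587/5, 307/5, 464/5]
after L4 α=0: [587/5, 307/5, 464/5]
after L5 α=1/7: [4007/35, 2132/35, 2914/35]
→ [114, 61, 83]


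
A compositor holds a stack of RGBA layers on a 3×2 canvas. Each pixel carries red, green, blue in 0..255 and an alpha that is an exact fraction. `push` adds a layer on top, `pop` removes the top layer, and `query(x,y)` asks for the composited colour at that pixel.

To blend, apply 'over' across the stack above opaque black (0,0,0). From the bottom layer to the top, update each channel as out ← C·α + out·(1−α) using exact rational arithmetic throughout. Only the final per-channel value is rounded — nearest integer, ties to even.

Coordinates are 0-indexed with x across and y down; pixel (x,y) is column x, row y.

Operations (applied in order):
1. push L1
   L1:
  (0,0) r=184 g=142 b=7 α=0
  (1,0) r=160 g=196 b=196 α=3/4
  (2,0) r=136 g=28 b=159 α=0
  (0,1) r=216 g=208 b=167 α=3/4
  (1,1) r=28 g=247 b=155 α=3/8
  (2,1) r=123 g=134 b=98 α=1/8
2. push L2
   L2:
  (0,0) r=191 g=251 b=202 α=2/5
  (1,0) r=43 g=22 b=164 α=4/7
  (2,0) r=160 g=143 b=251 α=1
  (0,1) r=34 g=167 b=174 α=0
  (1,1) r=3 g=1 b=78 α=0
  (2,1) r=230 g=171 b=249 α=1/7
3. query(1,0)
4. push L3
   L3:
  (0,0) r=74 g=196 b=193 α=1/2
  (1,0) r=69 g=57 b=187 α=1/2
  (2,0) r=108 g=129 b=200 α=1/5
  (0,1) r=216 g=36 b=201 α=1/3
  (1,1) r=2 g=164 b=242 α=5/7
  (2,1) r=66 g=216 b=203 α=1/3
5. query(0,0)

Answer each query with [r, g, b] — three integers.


query (1,0) [L1,L2] — begin 0,0,0
after L1 α=3/4: [120, 147, 147]
after L2 α=4/7: [76, 529/7, 1097/7]
rounded: [76, 76, 157]

(0,0) stack=L1,L2,L3; from [0,0,0]:
after L1 α=0: [0, 0, 0]
after L2 α=2/5: [382/5, 502/5, 404/5]
after L3 α=1/2: [376/5, 741/5, 1369/10]
rounded: [75, 148, 137]


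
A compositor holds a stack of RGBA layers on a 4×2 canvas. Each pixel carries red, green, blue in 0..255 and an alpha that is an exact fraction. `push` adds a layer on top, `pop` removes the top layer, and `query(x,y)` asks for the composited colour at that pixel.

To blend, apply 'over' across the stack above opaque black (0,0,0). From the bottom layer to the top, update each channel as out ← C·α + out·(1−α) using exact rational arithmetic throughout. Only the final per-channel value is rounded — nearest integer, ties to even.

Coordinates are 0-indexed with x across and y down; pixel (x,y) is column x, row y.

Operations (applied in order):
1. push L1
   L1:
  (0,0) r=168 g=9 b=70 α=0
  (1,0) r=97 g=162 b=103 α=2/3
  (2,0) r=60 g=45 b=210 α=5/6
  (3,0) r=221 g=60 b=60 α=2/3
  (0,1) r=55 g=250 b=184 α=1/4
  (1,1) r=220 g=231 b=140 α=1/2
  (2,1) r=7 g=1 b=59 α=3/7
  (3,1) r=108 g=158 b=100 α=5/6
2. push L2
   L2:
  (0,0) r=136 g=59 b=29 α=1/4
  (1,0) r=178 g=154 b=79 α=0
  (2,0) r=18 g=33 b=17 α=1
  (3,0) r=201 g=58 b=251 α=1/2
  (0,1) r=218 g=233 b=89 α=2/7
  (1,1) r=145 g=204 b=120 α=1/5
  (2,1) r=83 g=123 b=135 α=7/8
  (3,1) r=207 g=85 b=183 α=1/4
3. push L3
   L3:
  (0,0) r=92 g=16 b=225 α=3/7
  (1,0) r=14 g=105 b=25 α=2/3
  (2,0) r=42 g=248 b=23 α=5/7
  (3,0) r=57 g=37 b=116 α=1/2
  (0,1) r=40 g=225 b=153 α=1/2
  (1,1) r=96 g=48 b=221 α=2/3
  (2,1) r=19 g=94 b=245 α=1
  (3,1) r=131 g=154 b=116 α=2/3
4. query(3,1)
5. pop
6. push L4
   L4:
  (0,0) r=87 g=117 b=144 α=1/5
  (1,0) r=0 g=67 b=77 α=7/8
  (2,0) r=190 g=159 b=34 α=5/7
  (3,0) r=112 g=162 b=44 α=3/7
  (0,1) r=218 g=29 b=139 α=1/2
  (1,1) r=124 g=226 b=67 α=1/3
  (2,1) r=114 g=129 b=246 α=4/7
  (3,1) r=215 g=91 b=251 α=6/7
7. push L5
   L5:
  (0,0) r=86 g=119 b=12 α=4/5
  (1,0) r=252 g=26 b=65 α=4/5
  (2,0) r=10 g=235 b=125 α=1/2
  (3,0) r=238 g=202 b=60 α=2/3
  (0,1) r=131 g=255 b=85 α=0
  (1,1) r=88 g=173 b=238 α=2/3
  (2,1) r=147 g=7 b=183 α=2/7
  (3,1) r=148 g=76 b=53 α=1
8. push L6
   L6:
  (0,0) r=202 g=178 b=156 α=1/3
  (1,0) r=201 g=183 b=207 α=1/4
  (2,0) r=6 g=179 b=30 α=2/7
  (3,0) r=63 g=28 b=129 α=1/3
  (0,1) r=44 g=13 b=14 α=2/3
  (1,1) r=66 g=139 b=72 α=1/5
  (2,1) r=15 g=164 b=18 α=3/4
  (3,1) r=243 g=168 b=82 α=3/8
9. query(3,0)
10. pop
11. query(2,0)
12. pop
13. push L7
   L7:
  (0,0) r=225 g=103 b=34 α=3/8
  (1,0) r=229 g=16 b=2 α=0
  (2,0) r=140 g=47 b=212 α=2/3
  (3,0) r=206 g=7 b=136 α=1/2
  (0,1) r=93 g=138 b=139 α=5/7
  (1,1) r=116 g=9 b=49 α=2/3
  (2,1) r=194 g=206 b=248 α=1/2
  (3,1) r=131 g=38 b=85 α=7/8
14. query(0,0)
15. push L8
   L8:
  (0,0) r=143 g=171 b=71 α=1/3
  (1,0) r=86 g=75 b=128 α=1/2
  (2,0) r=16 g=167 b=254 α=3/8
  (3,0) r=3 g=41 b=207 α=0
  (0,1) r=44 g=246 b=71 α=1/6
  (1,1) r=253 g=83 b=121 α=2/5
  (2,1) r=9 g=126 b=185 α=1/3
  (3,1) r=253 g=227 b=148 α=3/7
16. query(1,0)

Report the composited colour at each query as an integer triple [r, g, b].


query (3,1) [L1,L2,L3] — begin 0,0,0
after L1 α=5/6: [90, 395/3, 250/3]
after L2 α=1/4: [477/4, 120, 433/4]
after L3 α=2/3: [1525/12, 428/3, 1361/12]
= [127, 143, 113]

at x=3,y=0 over L1,L2,L4,L5,L6:
after L1 α=2/3: [442/3, 40, 40]
after L2 α=1/2: [1045/6, 49, 291/2]
after L4 α=3/7: [3098/21, 682/7, 102]
after L5 α=2/3: [13094/63, 1170/7, 74]
after L6 α=1/3: [30157/189, 2536/21, 277/3]
→ [160, 121, 92]

(2,0) stack=L1,L2,L4,L5; from [0,0,0]:
after L1 α=5/6: [50, 75/2, 175]
after L2 α=1: [18, 33, 17]
after L4 α=5/7: [986/7, 123, 204/7]
after L5 α=1/2: [528/7, 179, 1079/14]
→ [75, 179, 77]

at x=0,y=0 over L1,L2,L4,L7:
after L1 α=0: [0, 0, 0]
after L2 α=1/4: [34, 59/4, 29/4]
after L4 α=1/5: [223/5, 176/5, 173/5]
after L7 α=3/8: [449/4, 485/8, 275/8]
→ [112, 61, 34]

(1,0) stack=L1,L2,L4,L7,L8; from [0,0,0]:
after L1 α=2/3: [194/3, 108, 206/3]
after L2 α=0: [194/3, 108, 206/3]
after L4 α=7/8: [97/12, 577/8, 1823/24]
after L7 α=0: [97/12, 577/8, 1823/24]
after L8 α=1/2: [1129/24, 1177/16, 4895/48]
→ [47, 74, 102]
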